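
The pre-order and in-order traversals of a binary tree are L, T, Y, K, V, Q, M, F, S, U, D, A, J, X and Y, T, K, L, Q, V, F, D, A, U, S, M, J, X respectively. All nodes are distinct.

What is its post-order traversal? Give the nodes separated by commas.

Y, K, T, Q, A, D, U, S, F, X, J, M, V, L

The first element of pre-order is the root; it splits in-order into left and right subtrees.
Root L: left subtree has 3 nodes {Y, T, K}, right has 10 {Q, V, F, D, A, U, S, M, J, X}.
  Root T: left subtree has 1 node {Y}, right has 1 {K}.
  Root V: left subtree has 1 node {Q}, right has 8 {F, D, A, U, S, M, J, X}.
    Root M: left subtree has 5 nodes {F, D, A, U, S}, right has 2 {J, X}.
      Root F: left subtree has 0 nodes { }, right has 4 {D, A, U, S}.
        Root S: left subtree has 3 nodes {D, A, U}, right has 0 { }.
          Root U: left subtree has 2 nodes {D, A}, right has 0 { }.
            Root D: left subtree has 0 nodes { }, right has 1 {A}.
      Root J: left subtree has 0 nodes { }, right has 1 {X}.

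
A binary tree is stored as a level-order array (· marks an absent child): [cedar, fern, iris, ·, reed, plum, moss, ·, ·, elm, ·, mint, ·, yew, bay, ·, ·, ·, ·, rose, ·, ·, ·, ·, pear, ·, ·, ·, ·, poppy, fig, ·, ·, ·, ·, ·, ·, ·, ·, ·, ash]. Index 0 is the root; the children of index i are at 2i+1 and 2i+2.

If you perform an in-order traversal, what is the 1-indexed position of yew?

11

In-order visits the left subtree, then the node, then the right subtree.
At cedar: go left to fern.
  At fern: no left child.
  Visit fern.
  At fern: go right to reed.
    At reed: go left to elm.
      At elm: go left to rose.
        At rose: no left child.
        Visit rose.
        At rose: go right to ash.
          ash is a leaf — visit ash.
      Visit elm.
      At elm: no right child.
    Visit reed.
    At reed: no right child.
Visit cedar.
At cedar: go right to iris.
  At iris: go left to plum.
    At plum: go left to mint.
      At mint: no left child.
      Visit mint.
      At mint: go right to pear.
        pear is a leaf — visit pear.
    Visit plum.
    At plum: no right child.
  Visit iris.
  At iris: go right to moss.
    At moss: go left to yew.
      yew is a leaf — visit yew.
    Visit moss.
    At moss: go right to bay.
      At bay: go left to poppy.
        poppy is a leaf — visit poppy.
      Visit bay.
      At bay: go right to fig.
        fig is a leaf — visit fig.
Full in-order sequence: fern, rose, ash, elm, reed, cedar, mint, pear, plum, iris, yew, moss, poppy, bay, fig.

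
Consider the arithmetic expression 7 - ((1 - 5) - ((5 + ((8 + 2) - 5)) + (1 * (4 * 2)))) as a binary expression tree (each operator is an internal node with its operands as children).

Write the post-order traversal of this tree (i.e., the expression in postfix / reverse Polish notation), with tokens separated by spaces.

Post-order on an expression tree gives postfix notation: for each operator, emit left operand, right operand, then the operator.

7 1 5 - 5 8 2 + 5 - + 1 4 2 * * + - -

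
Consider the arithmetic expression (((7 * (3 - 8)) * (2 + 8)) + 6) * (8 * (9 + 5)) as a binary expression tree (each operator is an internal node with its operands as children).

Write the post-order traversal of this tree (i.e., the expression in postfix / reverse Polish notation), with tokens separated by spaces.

7 3 8 - * 2 8 + * 6 + 8 9 5 + * *

Post-order on an expression tree gives postfix notation: for each operator, emit left operand, right operand, then the operator.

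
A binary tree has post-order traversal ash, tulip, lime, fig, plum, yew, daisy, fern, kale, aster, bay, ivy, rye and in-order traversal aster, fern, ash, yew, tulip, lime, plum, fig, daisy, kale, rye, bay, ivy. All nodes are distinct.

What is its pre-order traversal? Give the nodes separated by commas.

The last element of post-order is the root; it splits in-order into left and right subtrees.
Root rye: left subtree has 10 nodes {aster, fern, ash, yew, tulip, lime, plum, fig, daisy, kale}, right has 2 {bay, ivy}.
  Root aster: left subtree has 0 nodes { }, right has 9 {fern, ash, yew, tulip, lime, plum, fig, daisy, kale}.
    Root kale: left subtree has 8 nodes {fern, ash, yew, tulip, lime, plum, fig, daisy}, right has 0 { }.
      Root fern: left subtree has 0 nodes { }, right has 7 {ash, yew, tulip, lime, plum, fig, daisy}.
        Root daisy: left subtree has 6 nodes {ash, yew, tulip, lime, plum, fig}, right has 0 { }.
          Root yew: left subtree has 1 node {ash}, right has 4 {tulip, lime, plum, fig}.
            Root plum: left subtree has 2 nodes {tulip, lime}, right has 1 {fig}.
              Root lime: left subtree has 1 node {tulip}, right has 0 { }.
  Root ivy: left subtree has 1 node {bay}, right has 0 { }.

rye, aster, kale, fern, daisy, yew, ash, plum, lime, tulip, fig, ivy, bay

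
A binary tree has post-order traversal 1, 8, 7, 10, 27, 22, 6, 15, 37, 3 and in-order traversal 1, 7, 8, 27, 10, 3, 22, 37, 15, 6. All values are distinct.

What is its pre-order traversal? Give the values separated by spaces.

The last element of post-order is the root; it splits in-order into left and right subtrees.
Root 3: left subtree has 5 nodes {1, 7, 8, 27, 10}, right has 4 {22, 37, 15, 6}.
  Root 27: left subtree has 3 nodes {1, 7, 8}, right has 1 {10}.
    Root 7: left subtree has 1 node {1}, right has 1 {8}.
  Root 37: left subtree has 1 node {22}, right has 2 {15, 6}.
    Root 15: left subtree has 0 nodes { }, right has 1 {6}.

3 27 7 1 8 10 37 22 15 6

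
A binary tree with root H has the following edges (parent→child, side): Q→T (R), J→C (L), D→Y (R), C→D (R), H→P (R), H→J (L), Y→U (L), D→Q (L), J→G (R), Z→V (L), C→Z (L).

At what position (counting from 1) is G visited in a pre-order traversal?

11

Pre-order visits the node, then its left subtree, then its right subtree.
Visit H.
At H: go left to J.
  Visit J.
  At J: go left to C.
    Visit C.
    At C: go left to Z.
      Visit Z.
      At Z: go left to V.
        V is a leaf — visit V.
      At Z: no right child.
    At C: go right to D.
      Visit D.
      At D: go left to Q.
        Visit Q.
        At Q: no left child.
        At Q: go right to T.
          T is a leaf — visit T.
      At D: go right to Y.
        Visit Y.
        At Y: go left to U.
          U is a leaf — visit U.
        At Y: no right child.
  At J: go right to G.
    G is a leaf — visit G.
At H: go right to P.
  P is a leaf — visit P.
Full pre-order sequence: H, J, C, Z, V, D, Q, T, Y, U, G, P.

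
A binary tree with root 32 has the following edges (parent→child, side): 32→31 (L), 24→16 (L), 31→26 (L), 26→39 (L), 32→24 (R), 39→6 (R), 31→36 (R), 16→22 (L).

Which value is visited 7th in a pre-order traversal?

24

Pre-order visits the node, then its left subtree, then its right subtree.
Visit 32.
At 32: go left to 31.
  Visit 31.
  At 31: go left to 26.
    Visit 26.
    At 26: go left to 39.
      Visit 39.
      At 39: no left child.
      At 39: go right to 6.
        6 is a leaf — visit 6.
    At 26: no right child.
  At 31: go right to 36.
    36 is a leaf — visit 36.
At 32: go right to 24.
  Visit 24.
  At 24: go left to 16.
    Visit 16.
    At 16: go left to 22.
      22 is a leaf — visit 22.
    At 16: no right child.
  At 24: no right child.
Full pre-order sequence: 32, 31, 26, 39, 6, 36, 24, 16, 22.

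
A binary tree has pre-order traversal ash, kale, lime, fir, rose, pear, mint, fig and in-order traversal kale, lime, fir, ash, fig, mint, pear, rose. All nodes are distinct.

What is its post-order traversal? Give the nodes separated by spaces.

fir lime kale fig mint pear rose ash

The first element of pre-order is the root; it splits in-order into left and right subtrees.
Root ash: left subtree has 3 nodes {kale, lime, fir}, right has 4 {fig, mint, pear, rose}.
  Root kale: left subtree has 0 nodes { }, right has 2 {lime, fir}.
    Root lime: left subtree has 0 nodes { }, right has 1 {fir}.
  Root rose: left subtree has 3 nodes {fig, mint, pear}, right has 0 { }.
    Root pear: left subtree has 2 nodes {fig, mint}, right has 0 { }.
      Root mint: left subtree has 1 node {fig}, right has 0 { }.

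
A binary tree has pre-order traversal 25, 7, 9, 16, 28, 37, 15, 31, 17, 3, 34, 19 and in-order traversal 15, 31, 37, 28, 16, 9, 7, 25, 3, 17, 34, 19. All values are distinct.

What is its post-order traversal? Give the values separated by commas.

31, 15, 37, 28, 16, 9, 7, 3, 19, 34, 17, 25

The first element of pre-order is the root; it splits in-order into left and right subtrees.
Root 25: left subtree has 7 nodes {15, 31, 37, 28, 16, 9, 7}, right has 4 {3, 17, 34, 19}.
  Root 7: left subtree has 6 nodes {15, 31, 37, 28, 16, 9}, right has 0 { }.
    Root 9: left subtree has 5 nodes {15, 31, 37, 28, 16}, right has 0 { }.
      Root 16: left subtree has 4 nodes {15, 31, 37, 28}, right has 0 { }.
        Root 28: left subtree has 3 nodes {15, 31, 37}, right has 0 { }.
          Root 37: left subtree has 2 nodes {15, 31}, right has 0 { }.
            Root 15: left subtree has 0 nodes { }, right has 1 {31}.
  Root 17: left subtree has 1 node {3}, right has 2 {34, 19}.
    Root 34: left subtree has 0 nodes { }, right has 1 {19}.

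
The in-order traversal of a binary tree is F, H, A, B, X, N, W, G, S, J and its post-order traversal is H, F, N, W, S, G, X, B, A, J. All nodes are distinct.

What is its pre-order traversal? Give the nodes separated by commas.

The last element of post-order is the root; it splits in-order into left and right subtrees.
Root J: left subtree has 9 nodes {F, H, A, B, X, N, W, G, S}, right has 0 { }.
  Root A: left subtree has 2 nodes {F, H}, right has 6 {B, X, N, W, G, S}.
    Root F: left subtree has 0 nodes { }, right has 1 {H}.
    Root B: left subtree has 0 nodes { }, right has 5 {X, N, W, G, S}.
      Root X: left subtree has 0 nodes { }, right has 4 {N, W, G, S}.
        Root G: left subtree has 2 nodes {N, W}, right has 1 {S}.
          Root W: left subtree has 1 node {N}, right has 0 { }.

J, A, F, H, B, X, G, W, N, S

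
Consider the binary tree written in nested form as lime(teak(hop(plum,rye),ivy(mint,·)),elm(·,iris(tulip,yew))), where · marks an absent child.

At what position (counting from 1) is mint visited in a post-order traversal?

4

Post-order visits the left subtree, then the right subtree, then the node.
At lime: go left to teak.
  At teak: go left to hop.
    At hop: go left to plum.
      plum is a leaf — visit plum.
    At hop: go right to rye.
      rye is a leaf — visit rye.
    Visit hop.
  At teak: go right to ivy.
    At ivy: go left to mint.
      mint is a leaf — visit mint.
    At ivy: no right child.
    Visit ivy.
  Visit teak.
At lime: go right to elm.
  At elm: no left child.
  At elm: go right to iris.
    At iris: go left to tulip.
      tulip is a leaf — visit tulip.
    At iris: go right to yew.
      yew is a leaf — visit yew.
    Visit iris.
  Visit elm.
Visit lime.
Full post-order sequence: plum, rye, hop, mint, ivy, teak, tulip, yew, iris, elm, lime.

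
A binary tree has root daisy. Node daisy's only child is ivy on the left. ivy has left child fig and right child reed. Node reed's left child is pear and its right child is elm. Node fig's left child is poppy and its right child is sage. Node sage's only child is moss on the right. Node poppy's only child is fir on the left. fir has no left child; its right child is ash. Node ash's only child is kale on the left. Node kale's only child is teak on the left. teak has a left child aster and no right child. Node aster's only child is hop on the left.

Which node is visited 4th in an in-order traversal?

teak

In-order visits the left subtree, then the node, then the right subtree.
At daisy: go left to ivy.
  At ivy: go left to fig.
    At fig: go left to poppy.
      At poppy: go left to fir.
        At fir: no left child.
        Visit fir.
        At fir: go right to ash.
          At ash: go left to kale.
            At kale: go left to teak.
              At teak: go left to aster.
                At aster: go left to hop.
                  hop is a leaf — visit hop.
                Visit aster.
                At aster: no right child.
              Visit teak.
              At teak: no right child.
            Visit kale.
            At kale: no right child.
          Visit ash.
          At ash: no right child.
      Visit poppy.
      At poppy: no right child.
    Visit fig.
    At fig: go right to sage.
      At sage: no left child.
      Visit sage.
      At sage: go right to moss.
        moss is a leaf — visit moss.
  Visit ivy.
  At ivy: go right to reed.
    At reed: go left to pear.
      pear is a leaf — visit pear.
    Visit reed.
    At reed: go right to elm.
      elm is a leaf — visit elm.
Visit daisy.
At daisy: no right child.
Full in-order sequence: fir, hop, aster, teak, kale, ash, poppy, fig, sage, moss, ivy, pear, reed, elm, daisy.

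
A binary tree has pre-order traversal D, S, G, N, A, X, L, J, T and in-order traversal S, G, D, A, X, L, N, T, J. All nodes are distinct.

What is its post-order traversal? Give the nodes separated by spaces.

The first element of pre-order is the root; it splits in-order into left and right subtrees.
Root D: left subtree has 2 nodes {S, G}, right has 6 {A, X, L, N, T, J}.
  Root S: left subtree has 0 nodes { }, right has 1 {G}.
  Root N: left subtree has 3 nodes {A, X, L}, right has 2 {T, J}.
    Root A: left subtree has 0 nodes { }, right has 2 {X, L}.
      Root X: left subtree has 0 nodes { }, right has 1 {L}.
    Root J: left subtree has 1 node {T}, right has 0 { }.

G S L X A T J N D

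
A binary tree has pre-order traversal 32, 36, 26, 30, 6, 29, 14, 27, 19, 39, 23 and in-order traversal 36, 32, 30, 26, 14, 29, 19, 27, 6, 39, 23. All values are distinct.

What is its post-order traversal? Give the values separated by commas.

36, 30, 14, 19, 27, 29, 23, 39, 6, 26, 32

The first element of pre-order is the root; it splits in-order into left and right subtrees.
Root 32: left subtree has 1 node {36}, right has 9 {30, 26, 14, 29, 19, 27, 6, 39, 23}.
  Root 26: left subtree has 1 node {30}, right has 7 {14, 29, 19, 27, 6, 39, 23}.
    Root 6: left subtree has 4 nodes {14, 29, 19, 27}, right has 2 {39, 23}.
      Root 29: left subtree has 1 node {14}, right has 2 {19, 27}.
        Root 27: left subtree has 1 node {19}, right has 0 { }.
      Root 39: left subtree has 0 nodes { }, right has 1 {23}.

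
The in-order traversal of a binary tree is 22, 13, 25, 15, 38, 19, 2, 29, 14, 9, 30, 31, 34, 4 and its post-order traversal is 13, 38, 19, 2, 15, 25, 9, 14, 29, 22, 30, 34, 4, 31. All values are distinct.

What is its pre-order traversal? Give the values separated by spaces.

31 30 22 29 25 13 15 2 19 38 14 9 4 34

The last element of post-order is the root; it splits in-order into left and right subtrees.
Root 31: left subtree has 11 nodes {22, 13, 25, 15, 38, 19, 2, 29, 14, 9, 30}, right has 2 {34, 4}.
  Root 30: left subtree has 10 nodes {22, 13, 25, 15, 38, 19, 2, 29, 14, 9}, right has 0 { }.
    Root 22: left subtree has 0 nodes { }, right has 9 {13, 25, 15, 38, 19, 2, 29, 14, 9}.
      Root 29: left subtree has 6 nodes {13, 25, 15, 38, 19, 2}, right has 2 {14, 9}.
        Root 25: left subtree has 1 node {13}, right has 4 {15, 38, 19, 2}.
          Root 15: left subtree has 0 nodes { }, right has 3 {38, 19, 2}.
            Root 2: left subtree has 2 nodes {38, 19}, right has 0 { }.
              Root 19: left subtree has 1 node {38}, right has 0 { }.
        Root 14: left subtree has 0 nodes { }, right has 1 {9}.
  Root 4: left subtree has 1 node {34}, right has 0 { }.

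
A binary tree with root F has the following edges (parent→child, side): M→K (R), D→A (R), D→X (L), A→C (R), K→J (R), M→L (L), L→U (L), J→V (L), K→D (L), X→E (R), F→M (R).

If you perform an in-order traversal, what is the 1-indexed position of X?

5

In-order visits the left subtree, then the node, then the right subtree.
At F: no left child.
Visit F.
At F: go right to M.
  At M: go left to L.
    At L: go left to U.
      U is a leaf — visit U.
    Visit L.
    At L: no right child.
  Visit M.
  At M: go right to K.
    At K: go left to D.
      At D: go left to X.
        At X: no left child.
        Visit X.
        At X: go right to E.
          E is a leaf — visit E.
      Visit D.
      At D: go right to A.
        At A: no left child.
        Visit A.
        At A: go right to C.
          C is a leaf — visit C.
    Visit K.
    At K: go right to J.
      At J: go left to V.
        V is a leaf — visit V.
      Visit J.
      At J: no right child.
Full in-order sequence: F, U, L, M, X, E, D, A, C, K, V, J.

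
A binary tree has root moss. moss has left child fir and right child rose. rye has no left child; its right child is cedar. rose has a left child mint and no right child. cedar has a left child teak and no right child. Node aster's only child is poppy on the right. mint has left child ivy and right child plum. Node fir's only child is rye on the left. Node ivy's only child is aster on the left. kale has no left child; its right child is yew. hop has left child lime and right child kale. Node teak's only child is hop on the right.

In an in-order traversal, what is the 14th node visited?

plum

In-order visits the left subtree, then the node, then the right subtree.
At moss: go left to fir.
  At fir: go left to rye.
    At rye: no left child.
    Visit rye.
    At rye: go right to cedar.
      At cedar: go left to teak.
        At teak: no left child.
        Visit teak.
        At teak: go right to hop.
          At hop: go left to lime.
            lime is a leaf — visit lime.
          Visit hop.
          At hop: go right to kale.
            At kale: no left child.
            Visit kale.
            At kale: go right to yew.
              yew is a leaf — visit yew.
      Visit cedar.
      At cedar: no right child.
  Visit fir.
  At fir: no right child.
Visit moss.
At moss: go right to rose.
  At rose: go left to mint.
    At mint: go left to ivy.
      At ivy: go left to aster.
        At aster: no left child.
        Visit aster.
        At aster: go right to poppy.
          poppy is a leaf — visit poppy.
      Visit ivy.
      At ivy: no right child.
    Visit mint.
    At mint: go right to plum.
      plum is a leaf — visit plum.
  Visit rose.
  At rose: no right child.
Full in-order sequence: rye, teak, lime, hop, kale, yew, cedar, fir, moss, aster, poppy, ivy, mint, plum, rose.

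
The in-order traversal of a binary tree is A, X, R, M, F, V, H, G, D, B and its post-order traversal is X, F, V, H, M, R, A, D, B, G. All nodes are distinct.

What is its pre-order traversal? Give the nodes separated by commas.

The last element of post-order is the root; it splits in-order into left and right subtrees.
Root G: left subtree has 7 nodes {A, X, R, M, F, V, H}, right has 2 {D, B}.
  Root A: left subtree has 0 nodes { }, right has 6 {X, R, M, F, V, H}.
    Root R: left subtree has 1 node {X}, right has 4 {M, F, V, H}.
      Root M: left subtree has 0 nodes { }, right has 3 {F, V, H}.
        Root H: left subtree has 2 nodes {F, V}, right has 0 { }.
          Root V: left subtree has 1 node {F}, right has 0 { }.
  Root B: left subtree has 1 node {D}, right has 0 { }.

G, A, R, X, M, H, V, F, B, D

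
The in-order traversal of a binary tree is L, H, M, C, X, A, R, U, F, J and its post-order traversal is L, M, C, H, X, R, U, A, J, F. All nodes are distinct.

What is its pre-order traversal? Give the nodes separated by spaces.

The last element of post-order is the root; it splits in-order into left and right subtrees.
Root F: left subtree has 8 nodes {L, H, M, C, X, A, R, U}, right has 1 {J}.
  Root A: left subtree has 5 nodes {L, H, M, C, X}, right has 2 {R, U}.
    Root X: left subtree has 4 nodes {L, H, M, C}, right has 0 { }.
      Root H: left subtree has 1 node {L}, right has 2 {M, C}.
        Root C: left subtree has 1 node {M}, right has 0 { }.
    Root U: left subtree has 1 node {R}, right has 0 { }.

F A X H L C M U R J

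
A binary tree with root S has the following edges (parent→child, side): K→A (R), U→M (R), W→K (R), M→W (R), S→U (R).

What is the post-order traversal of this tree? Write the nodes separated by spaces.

A K W M U S

Post-order visits the left subtree, then the right subtree, then the node.
At S: no left child.
At S: go right to U.
  At U: no left child.
  At U: go right to M.
    At M: no left child.
    At M: go right to W.
      At W: no left child.
      At W: go right to K.
        At K: no left child.
        At K: go right to A.
          A is a leaf — visit A.
        Visit K.
      Visit W.
    Visit M.
  Visit U.
Visit S.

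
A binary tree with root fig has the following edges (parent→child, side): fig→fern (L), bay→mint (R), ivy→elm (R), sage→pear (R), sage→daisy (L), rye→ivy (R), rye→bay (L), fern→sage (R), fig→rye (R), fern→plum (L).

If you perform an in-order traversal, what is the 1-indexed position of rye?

9

In-order visits the left subtree, then the node, then the right subtree.
At fig: go left to fern.
  At fern: go left to plum.
    plum is a leaf — visit plum.
  Visit fern.
  At fern: go right to sage.
    At sage: go left to daisy.
      daisy is a leaf — visit daisy.
    Visit sage.
    At sage: go right to pear.
      pear is a leaf — visit pear.
Visit fig.
At fig: go right to rye.
  At rye: go left to bay.
    At bay: no left child.
    Visit bay.
    At bay: go right to mint.
      mint is a leaf — visit mint.
  Visit rye.
  At rye: go right to ivy.
    At ivy: no left child.
    Visit ivy.
    At ivy: go right to elm.
      elm is a leaf — visit elm.
Full in-order sequence: plum, fern, daisy, sage, pear, fig, bay, mint, rye, ivy, elm.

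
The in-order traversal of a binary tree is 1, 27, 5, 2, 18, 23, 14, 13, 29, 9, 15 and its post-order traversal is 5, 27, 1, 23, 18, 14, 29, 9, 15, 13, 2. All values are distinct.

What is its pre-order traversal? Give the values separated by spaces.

The last element of post-order is the root; it splits in-order into left and right subtrees.
Root 2: left subtree has 3 nodes {1, 27, 5}, right has 7 {18, 23, 14, 13, 29, 9, 15}.
  Root 1: left subtree has 0 nodes { }, right has 2 {27, 5}.
    Root 27: left subtree has 0 nodes { }, right has 1 {5}.
  Root 13: left subtree has 3 nodes {18, 23, 14}, right has 3 {29, 9, 15}.
    Root 14: left subtree has 2 nodes {18, 23}, right has 0 { }.
      Root 18: left subtree has 0 nodes { }, right has 1 {23}.
    Root 15: left subtree has 2 nodes {29, 9}, right has 0 { }.
      Root 9: left subtree has 1 node {29}, right has 0 { }.

2 1 27 5 13 14 18 23 15 9 29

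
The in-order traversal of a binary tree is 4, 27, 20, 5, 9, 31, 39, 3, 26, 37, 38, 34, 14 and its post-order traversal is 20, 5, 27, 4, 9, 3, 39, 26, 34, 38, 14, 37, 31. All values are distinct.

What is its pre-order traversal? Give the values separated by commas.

31, 9, 4, 27, 5, 20, 37, 26, 39, 3, 14, 38, 34

The last element of post-order is the root; it splits in-order into left and right subtrees.
Root 31: left subtree has 5 nodes {4, 27, 20, 5, 9}, right has 7 {39, 3, 26, 37, 38, 34, 14}.
  Root 9: left subtree has 4 nodes {4, 27, 20, 5}, right has 0 { }.
    Root 4: left subtree has 0 nodes { }, right has 3 {27, 20, 5}.
      Root 27: left subtree has 0 nodes { }, right has 2 {20, 5}.
        Root 5: left subtree has 1 node {20}, right has 0 { }.
  Root 37: left subtree has 3 nodes {39, 3, 26}, right has 3 {38, 34, 14}.
    Root 26: left subtree has 2 nodes {39, 3}, right has 0 { }.
      Root 39: left subtree has 0 nodes { }, right has 1 {3}.
    Root 14: left subtree has 2 nodes {38, 34}, right has 0 { }.
      Root 38: left subtree has 0 nodes { }, right has 1 {34}.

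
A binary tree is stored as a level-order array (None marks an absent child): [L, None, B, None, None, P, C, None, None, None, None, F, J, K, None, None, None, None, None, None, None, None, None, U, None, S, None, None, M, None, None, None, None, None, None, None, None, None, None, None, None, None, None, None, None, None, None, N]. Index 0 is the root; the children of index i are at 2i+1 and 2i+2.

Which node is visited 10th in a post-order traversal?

Post-order visits the left subtree, then the right subtree, then the node.
At L: no left child.
At L: go right to B.
  At B: go left to P.
    At P: go left to F.
      At F: go left to U.
        At U: go left to N.
          N is a leaf — visit N.
        At U: no right child.
        Visit U.
      At F: no right child.
      Visit F.
    At P: go right to J.
      At J: go left to S.
        S is a leaf — visit S.
      At J: no right child.
      Visit J.
    Visit P.
  At B: go right to C.
    At C: go left to K.
      At K: no left child.
      At K: go right to M.
        M is a leaf — visit M.
      Visit K.
    At C: no right child.
    Visit C.
  Visit B.
Visit L.
Full post-order sequence: N, U, F, S, J, P, M, K, C, B, L.

B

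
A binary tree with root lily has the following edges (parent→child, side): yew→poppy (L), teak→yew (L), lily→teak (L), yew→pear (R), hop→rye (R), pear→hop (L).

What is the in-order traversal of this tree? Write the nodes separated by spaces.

In-order visits the left subtree, then the node, then the right subtree.
At lily: go left to teak.
  At teak: go left to yew.
    At yew: go left to poppy.
      poppy is a leaf — visit poppy.
    Visit yew.
    At yew: go right to pear.
      At pear: go left to hop.
        At hop: no left child.
        Visit hop.
        At hop: go right to rye.
          rye is a leaf — visit rye.
      Visit pear.
      At pear: no right child.
  Visit teak.
  At teak: no right child.
Visit lily.
At lily: no right child.

poppy yew hop rye pear teak lily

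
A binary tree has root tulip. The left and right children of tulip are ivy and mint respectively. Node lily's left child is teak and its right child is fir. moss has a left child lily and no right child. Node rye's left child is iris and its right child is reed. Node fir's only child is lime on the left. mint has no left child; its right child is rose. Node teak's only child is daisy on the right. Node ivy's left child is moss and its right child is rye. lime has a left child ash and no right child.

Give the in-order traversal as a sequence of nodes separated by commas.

In-order visits the left subtree, then the node, then the right subtree.
At tulip: go left to ivy.
  At ivy: go left to moss.
    At moss: go left to lily.
      At lily: go left to teak.
        At teak: no left child.
        Visit teak.
        At teak: go right to daisy.
          daisy is a leaf — visit daisy.
      Visit lily.
      At lily: go right to fir.
        At fir: go left to lime.
          At lime: go left to ash.
            ash is a leaf — visit ash.
          Visit lime.
          At lime: no right child.
        Visit fir.
        At fir: no right child.
    Visit moss.
    At moss: no right child.
  Visit ivy.
  At ivy: go right to rye.
    At rye: go left to iris.
      iris is a leaf — visit iris.
    Visit rye.
    At rye: go right to reed.
      reed is a leaf — visit reed.
Visit tulip.
At tulip: go right to mint.
  At mint: no left child.
  Visit mint.
  At mint: go right to rose.
    rose is a leaf — visit rose.

teak, daisy, lily, ash, lime, fir, moss, ivy, iris, rye, reed, tulip, mint, rose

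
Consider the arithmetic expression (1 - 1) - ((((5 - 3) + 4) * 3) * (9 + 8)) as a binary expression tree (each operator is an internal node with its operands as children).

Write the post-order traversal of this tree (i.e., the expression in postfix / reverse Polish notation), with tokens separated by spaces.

1 1 - 5 3 - 4 + 3 * 9 8 + * -

Post-order on an expression tree gives postfix notation: for each operator, emit left operand, right operand, then the operator.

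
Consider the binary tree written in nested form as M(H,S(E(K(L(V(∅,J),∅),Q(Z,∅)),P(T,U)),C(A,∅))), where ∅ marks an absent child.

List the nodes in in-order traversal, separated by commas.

In-order visits the left subtree, then the node, then the right subtree.
At M: go left to H.
  H is a leaf — visit H.
Visit M.
At M: go right to S.
  At S: go left to E.
    At E: go left to K.
      At K: go left to L.
        At L: go left to V.
          At V: no left child.
          Visit V.
          At V: go right to J.
            J is a leaf — visit J.
        Visit L.
        At L: no right child.
      Visit K.
      At K: go right to Q.
        At Q: go left to Z.
          Z is a leaf — visit Z.
        Visit Q.
        At Q: no right child.
    Visit E.
    At E: go right to P.
      At P: go left to T.
        T is a leaf — visit T.
      Visit P.
      At P: go right to U.
        U is a leaf — visit U.
  Visit S.
  At S: go right to C.
    At C: go left to A.
      A is a leaf — visit A.
    Visit C.
    At C: no right child.

H, M, V, J, L, K, Z, Q, E, T, P, U, S, A, C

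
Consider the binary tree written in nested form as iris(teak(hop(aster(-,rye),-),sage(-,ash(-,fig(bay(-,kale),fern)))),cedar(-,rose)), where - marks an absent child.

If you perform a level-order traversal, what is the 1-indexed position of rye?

Level-order visits nodes level by level from the root, left to right within each level.
Level 0: iris
Level 1: teak, cedar
Level 2: hop, sage, rose
Level 3: aster, ash
Level 4: rye, fig
Level 5: bay, fern
Level 6: kale
Full level-order sequence: iris, teak, cedar, hop, sage, rose, aster, ash, rye, fig, bay, fern, kale.

9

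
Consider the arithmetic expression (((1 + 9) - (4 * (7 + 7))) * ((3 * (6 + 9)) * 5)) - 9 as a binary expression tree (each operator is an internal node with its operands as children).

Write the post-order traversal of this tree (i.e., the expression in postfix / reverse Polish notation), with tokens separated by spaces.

Post-order on an expression tree gives postfix notation: for each operator, emit left operand, right operand, then the operator.

1 9 + 4 7 7 + * - 3 6 9 + * 5 * * 9 -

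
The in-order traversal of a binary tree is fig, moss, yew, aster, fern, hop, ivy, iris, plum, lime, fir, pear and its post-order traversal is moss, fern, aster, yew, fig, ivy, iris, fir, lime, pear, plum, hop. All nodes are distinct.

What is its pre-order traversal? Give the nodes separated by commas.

hop, fig, yew, moss, aster, fern, plum, iris, ivy, pear, lime, fir

The last element of post-order is the root; it splits in-order into left and right subtrees.
Root hop: left subtree has 5 nodes {fig, moss, yew, aster, fern}, right has 6 {ivy, iris, plum, lime, fir, pear}.
  Root fig: left subtree has 0 nodes { }, right has 4 {moss, yew, aster, fern}.
    Root yew: left subtree has 1 node {moss}, right has 2 {aster, fern}.
      Root aster: left subtree has 0 nodes { }, right has 1 {fern}.
  Root plum: left subtree has 2 nodes {ivy, iris}, right has 3 {lime, fir, pear}.
    Root iris: left subtree has 1 node {ivy}, right has 0 { }.
    Root pear: left subtree has 2 nodes {lime, fir}, right has 0 { }.
      Root lime: left subtree has 0 nodes { }, right has 1 {fir}.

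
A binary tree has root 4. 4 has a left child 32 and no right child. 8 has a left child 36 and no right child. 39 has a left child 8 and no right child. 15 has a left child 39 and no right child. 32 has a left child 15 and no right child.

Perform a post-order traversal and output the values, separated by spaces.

Post-order visits the left subtree, then the right subtree, then the node.
At 4: go left to 32.
  At 32: go left to 15.
    At 15: go left to 39.
      At 39: go left to 8.
        At 8: go left to 36.
          36 is a leaf — visit 36.
        At 8: no right child.
        Visit 8.
      At 39: no right child.
      Visit 39.
    At 15: no right child.
    Visit 15.
  At 32: no right child.
  Visit 32.
At 4: no right child.
Visit 4.

36 8 39 15 32 4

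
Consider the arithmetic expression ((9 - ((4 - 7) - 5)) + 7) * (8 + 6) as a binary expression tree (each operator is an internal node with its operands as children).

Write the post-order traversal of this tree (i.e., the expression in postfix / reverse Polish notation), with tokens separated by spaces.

Post-order on an expression tree gives postfix notation: for each operator, emit left operand, right operand, then the operator.

9 4 7 - 5 - - 7 + 8 6 + *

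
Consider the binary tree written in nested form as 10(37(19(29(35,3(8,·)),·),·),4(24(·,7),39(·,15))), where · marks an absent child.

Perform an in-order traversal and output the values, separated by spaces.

In-order visits the left subtree, then the node, then the right subtree.
At 10: go left to 37.
  At 37: go left to 19.
    At 19: go left to 29.
      At 29: go left to 35.
        35 is a leaf — visit 35.
      Visit 29.
      At 29: go right to 3.
        At 3: go left to 8.
          8 is a leaf — visit 8.
        Visit 3.
        At 3: no right child.
    Visit 19.
    At 19: no right child.
  Visit 37.
  At 37: no right child.
Visit 10.
At 10: go right to 4.
  At 4: go left to 24.
    At 24: no left child.
    Visit 24.
    At 24: go right to 7.
      7 is a leaf — visit 7.
  Visit 4.
  At 4: go right to 39.
    At 39: no left child.
    Visit 39.
    At 39: go right to 15.
      15 is a leaf — visit 15.

35 29 8 3 19 37 10 24 7 4 39 15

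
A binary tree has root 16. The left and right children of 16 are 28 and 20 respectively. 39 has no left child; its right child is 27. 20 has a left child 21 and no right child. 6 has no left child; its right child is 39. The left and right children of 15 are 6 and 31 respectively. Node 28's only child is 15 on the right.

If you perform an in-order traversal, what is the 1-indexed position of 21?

8

In-order visits the left subtree, then the node, then the right subtree.
At 16: go left to 28.
  At 28: no left child.
  Visit 28.
  At 28: go right to 15.
    At 15: go left to 6.
      At 6: no left child.
      Visit 6.
      At 6: go right to 39.
        At 39: no left child.
        Visit 39.
        At 39: go right to 27.
          27 is a leaf — visit 27.
    Visit 15.
    At 15: go right to 31.
      31 is a leaf — visit 31.
Visit 16.
At 16: go right to 20.
  At 20: go left to 21.
    21 is a leaf — visit 21.
  Visit 20.
  At 20: no right child.
Full in-order sequence: 28, 6, 39, 27, 15, 31, 16, 21, 20.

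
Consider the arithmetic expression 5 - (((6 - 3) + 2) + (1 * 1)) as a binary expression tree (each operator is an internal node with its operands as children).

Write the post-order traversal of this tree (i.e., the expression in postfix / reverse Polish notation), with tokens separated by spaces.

5 6 3 - 2 + 1 1 * + -

Post-order on an expression tree gives postfix notation: for each operator, emit left operand, right operand, then the operator.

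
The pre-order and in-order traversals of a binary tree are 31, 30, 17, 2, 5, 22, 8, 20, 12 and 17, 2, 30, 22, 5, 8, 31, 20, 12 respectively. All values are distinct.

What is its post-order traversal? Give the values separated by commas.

The first element of pre-order is the root; it splits in-order into left and right subtrees.
Root 31: left subtree has 6 nodes {17, 2, 30, 22, 5, 8}, right has 2 {20, 12}.
  Root 30: left subtree has 2 nodes {17, 2}, right has 3 {22, 5, 8}.
    Root 17: left subtree has 0 nodes { }, right has 1 {2}.
    Root 5: left subtree has 1 node {22}, right has 1 {8}.
  Root 20: left subtree has 0 nodes { }, right has 1 {12}.

2, 17, 22, 8, 5, 30, 12, 20, 31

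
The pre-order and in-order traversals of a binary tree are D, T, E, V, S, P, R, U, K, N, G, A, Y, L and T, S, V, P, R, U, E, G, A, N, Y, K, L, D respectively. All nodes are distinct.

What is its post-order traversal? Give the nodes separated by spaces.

The first element of pre-order is the root; it splits in-order into left and right subtrees.
Root D: left subtree has 13 nodes {T, S, V, P, R, U, E, G, A, N, Y, K, L}, right has 0 { }.
  Root T: left subtree has 0 nodes { }, right has 12 {S, V, P, R, U, E, G, A, N, Y, K, L}.
    Root E: left subtree has 5 nodes {S, V, P, R, U}, right has 6 {G, A, N, Y, K, L}.
      Root V: left subtree has 1 node {S}, right has 3 {P, R, U}.
        Root P: left subtree has 0 nodes { }, right has 2 {R, U}.
          Root R: left subtree has 0 nodes { }, right has 1 {U}.
      Root K: left subtree has 4 nodes {G, A, N, Y}, right has 1 {L}.
        Root N: left subtree has 2 nodes {G, A}, right has 1 {Y}.
          Root G: left subtree has 0 nodes { }, right has 1 {A}.

S U R P V A G Y N L K E T D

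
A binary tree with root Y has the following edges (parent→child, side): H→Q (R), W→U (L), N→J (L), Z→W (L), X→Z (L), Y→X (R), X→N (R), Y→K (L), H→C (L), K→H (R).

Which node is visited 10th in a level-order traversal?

J

Level-order visits nodes level by level from the root, left to right within each level.
Level 0: Y
Level 1: K, X
Level 2: H, Z, N
Level 3: C, Q, W, J
Level 4: U
Full level-order sequence: Y, K, X, H, Z, N, C, Q, W, J, U.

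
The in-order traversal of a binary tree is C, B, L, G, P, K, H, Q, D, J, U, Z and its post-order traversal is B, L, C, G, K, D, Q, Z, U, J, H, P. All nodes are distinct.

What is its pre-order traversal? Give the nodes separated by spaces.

The last element of post-order is the root; it splits in-order into left and right subtrees.
Root P: left subtree has 4 nodes {C, B, L, G}, right has 7 {K, H, Q, D, J, U, Z}.
  Root G: left subtree has 3 nodes {C, B, L}, right has 0 { }.
    Root C: left subtree has 0 nodes { }, right has 2 {B, L}.
      Root L: left subtree has 1 node {B}, right has 0 { }.
  Root H: left subtree has 1 node {K}, right has 5 {Q, D, J, U, Z}.
    Root J: left subtree has 2 nodes {Q, D}, right has 2 {U, Z}.
      Root Q: left subtree has 0 nodes { }, right has 1 {D}.
      Root U: left subtree has 0 nodes { }, right has 1 {Z}.

P G C L B H K J Q D U Z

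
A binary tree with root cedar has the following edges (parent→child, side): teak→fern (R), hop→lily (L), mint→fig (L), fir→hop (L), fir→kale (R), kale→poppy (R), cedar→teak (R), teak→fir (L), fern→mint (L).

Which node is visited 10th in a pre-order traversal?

fig

Pre-order visits the node, then its left subtree, then its right subtree.
Visit cedar.
At cedar: no left child.
At cedar: go right to teak.
  Visit teak.
  At teak: go left to fir.
    Visit fir.
    At fir: go left to hop.
      Visit hop.
      At hop: go left to lily.
        lily is a leaf — visit lily.
      At hop: no right child.
    At fir: go right to kale.
      Visit kale.
      At kale: no left child.
      At kale: go right to poppy.
        poppy is a leaf — visit poppy.
  At teak: go right to fern.
    Visit fern.
    At fern: go left to mint.
      Visit mint.
      At mint: go left to fig.
        fig is a leaf — visit fig.
      At mint: no right child.
    At fern: no right child.
Full pre-order sequence: cedar, teak, fir, hop, lily, kale, poppy, fern, mint, fig.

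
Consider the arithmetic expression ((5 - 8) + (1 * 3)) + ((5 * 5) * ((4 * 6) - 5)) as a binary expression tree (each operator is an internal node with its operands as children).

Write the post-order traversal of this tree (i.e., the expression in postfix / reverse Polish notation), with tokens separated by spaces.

5 8 - 1 3 * + 5 5 * 4 6 * 5 - * +

Post-order on an expression tree gives postfix notation: for each operator, emit left operand, right operand, then the operator.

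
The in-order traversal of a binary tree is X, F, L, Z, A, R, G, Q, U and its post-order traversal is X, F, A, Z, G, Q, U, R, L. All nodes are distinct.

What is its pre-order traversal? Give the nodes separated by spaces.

The last element of post-order is the root; it splits in-order into left and right subtrees.
Root L: left subtree has 2 nodes {X, F}, right has 6 {Z, A, R, G, Q, U}.
  Root F: left subtree has 1 node {X}, right has 0 { }.
  Root R: left subtree has 2 nodes {Z, A}, right has 3 {G, Q, U}.
    Root Z: left subtree has 0 nodes { }, right has 1 {A}.
    Root U: left subtree has 2 nodes {G, Q}, right has 0 { }.
      Root Q: left subtree has 1 node {G}, right has 0 { }.

L F X R Z A U Q G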